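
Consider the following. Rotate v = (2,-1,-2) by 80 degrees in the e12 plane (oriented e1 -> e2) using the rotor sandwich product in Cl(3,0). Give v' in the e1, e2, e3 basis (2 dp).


Rotor R = cos(40deg) - sin(40deg)*e12
Rotation angle theta = 2 * 40 = 80 degrees in the e12 plane (e1 -> e2).
The component perpendicular to the plane (e3) is invariant: v'_3 = v3 = -2.00
cos(80deg) = 0.1736, sin(80deg) = 0.9848
v'_1 = v1*cos(theta) - v2*sin(theta) = 2*0.1736 - (-1)*0.9848 = 1.33
v'_2 = v1*sin(theta) + v2*cos(theta) = 2*0.9848 + (-1)*0.1736 = 1.80
v' = 1.33*e1 + 1.80*e2 - 2.00*e3


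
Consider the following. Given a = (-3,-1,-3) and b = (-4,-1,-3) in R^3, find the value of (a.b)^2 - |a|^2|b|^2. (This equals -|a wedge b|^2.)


a . b = (-3)*(-4) + (-1)*(-1) + (-3)*(-3)
= 12 + 1 + 9 = 22
|a|^2 = (-3)^2 + (-1)^2 + (-3)^2 = 19
|b|^2 = (-4)^2 + (-1)^2 + (-3)^2 = 26
(a.b)^2 = 22^2 = 484
|a|^2 * |b|^2 = 19 * 26 = 494
Result = 484 - 494 = -10


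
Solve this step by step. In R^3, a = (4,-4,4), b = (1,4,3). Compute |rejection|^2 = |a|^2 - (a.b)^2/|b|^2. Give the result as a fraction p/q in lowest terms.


|a|^2 = 4^2 + (-4)^2 + 4^2 = 48
|b|^2 = 1^2 + 4^2 + 3^2 = 26
a . b = 4*1 + (-4)*4 + 4*3 = 0
(a.b)^2 = 0^2 = 0
|rej|^2 = 48 - 0/26
= (1248 - 0)/26
= 1248/26
In lowest terms: 48/1


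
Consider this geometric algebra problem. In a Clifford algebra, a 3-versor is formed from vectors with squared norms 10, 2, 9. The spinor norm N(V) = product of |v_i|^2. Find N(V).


Spinor norm N(V) = |v1|^2 * |v2|^2 * ... * |v3|^2
= 10 * 2 * 9
Running product: 10, 20, 180
N(V) = 180


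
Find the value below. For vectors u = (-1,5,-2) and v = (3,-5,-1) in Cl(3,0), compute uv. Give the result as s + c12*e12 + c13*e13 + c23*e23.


In Cl(3,0): e_i^2 = 1, e_ie_j = -e_je_i for i != j.
Scalar part = u . v = (-1)*3 + 5*(-5) + (-2)*(-1)
= -3 + (-25) + 2 = -26
e12 coeff = (-1)*(-5) - 5*3 = 5 - 15 = -10
e13 coeff = (-1)*(-1) - (-2)*3 = 1 - (-6) = 7
e23 coeff = 5*(-1) - (-2)*(-5) = -5 - 10 = -15
uv = -26 - 10*e12 + 7*e13 - 15*e23


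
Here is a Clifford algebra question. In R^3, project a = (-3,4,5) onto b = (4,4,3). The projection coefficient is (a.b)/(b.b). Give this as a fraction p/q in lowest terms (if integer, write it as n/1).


Projection coefficient = (a . b) / (b . b)
a . b = (-3)*4 + 4*4 + 5*3
= -12 + 16 + 15 = 19
b . b = 4^2 + 4^2 + 3^2
= 16 + 16 + 9 = 41
Coefficient = 19/41
In lowest terms: 19/41


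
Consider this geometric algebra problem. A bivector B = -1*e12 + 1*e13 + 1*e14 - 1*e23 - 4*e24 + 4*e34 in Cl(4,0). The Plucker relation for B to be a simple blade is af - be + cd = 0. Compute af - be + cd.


Plucker relation: af - be + cd
a*f = (-1)*4 = -4
b*e = 1*(-4) = -4
c*d = 1*(-1) = -1
af - be + cd = -4 - (-4) + (-1)
= -1


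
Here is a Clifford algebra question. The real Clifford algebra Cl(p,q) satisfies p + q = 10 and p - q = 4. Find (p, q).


We need p + q = 10 and p - q = 4.
Adding: 2p = 10 + 4 = 14, so p = 7.
Then q = 10 - 7 = 3.
(p, q) = (7, 3)


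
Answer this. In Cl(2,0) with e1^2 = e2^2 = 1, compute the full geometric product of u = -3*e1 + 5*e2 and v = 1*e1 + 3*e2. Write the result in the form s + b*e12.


Expand: (-3*e1 + 5*e2)(1*e1 + 3*e2)
= (-3)*1*e1e1 + (-3)*3*e1e2 + 5*1*e2e1 + 5*3*e2e2
Using e1^2 = e2^2 = 1, e2e1 = -e1e2:
Scalar part s = (-3)*1 + 5*3 = -3 + 15 = 12
Bivector part b = (-3)*3 - 5*1 = -9 - 5 = -14
uv = 12 - 14*e12


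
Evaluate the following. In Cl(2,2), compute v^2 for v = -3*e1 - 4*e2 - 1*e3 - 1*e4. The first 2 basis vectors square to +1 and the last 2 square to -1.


v^2 = sum of c_i^2 * e_i^2
Positive signature terms (e_i^2 = +1): (-3)^2 + (-4)^2 = 25
Negative signature terms (e_j^2 = -1): (-1)^2 + (-1)^2 = 2
v^2 = 25 - 2 = 23


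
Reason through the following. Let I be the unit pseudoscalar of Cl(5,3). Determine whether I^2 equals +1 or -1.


The pseudoscalar I = e1...e_n (product of all n generators) of Cl(p,q) satisfies I^2 = (-1)^(q + n(n-1)/2).
p = 5, q = 3, n = p + q = 8
n(n-1)/2 = 8 * 7 / 2 = 28
Exponent = q + n(n-1)/2 = 3 + 28 = 31
I^2 = (-1)^31 = -1


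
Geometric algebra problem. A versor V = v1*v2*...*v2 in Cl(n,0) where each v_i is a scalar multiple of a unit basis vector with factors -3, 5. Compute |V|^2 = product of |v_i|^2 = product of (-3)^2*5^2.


Each vector v_i has |v_i|^2 = s_i^2
Squared scales: (-3)^2 = 9, 5^2 = 25
|V|^2 = 9 * 25
= 225


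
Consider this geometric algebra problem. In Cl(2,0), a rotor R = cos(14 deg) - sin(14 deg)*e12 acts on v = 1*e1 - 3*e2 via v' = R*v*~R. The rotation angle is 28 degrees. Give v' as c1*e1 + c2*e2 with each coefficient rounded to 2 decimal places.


Rotor R = cos(14deg) - sin(14deg)*e12
Rotation angle theta = 2 * 14 = 28 degrees
v' = R*v*~R rotates v by theta.
cos(28deg) = 0.8829, sin(28deg) = 0.4695
v'_1 = 1*cos(28deg) - (-3)*sin(28deg)
= 1*0.8829 - (-3)*0.4695
= 2.29
v'_2 = 1*sin(28deg) + (-3)*cos(28deg)
= 1*0.4695 + (-3)*0.8829
= -2.18
v' = 2.29*e1 - 2.18*e2


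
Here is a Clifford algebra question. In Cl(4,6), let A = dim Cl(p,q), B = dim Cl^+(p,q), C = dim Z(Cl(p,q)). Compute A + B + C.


n = 4 + 6 = 10
Total dim = 2^10 = 1024
Even subalgebra dim = 2^9 = 512
n is even, so center dim = 1
Sum = 1024 + 512 + 1 = 1537


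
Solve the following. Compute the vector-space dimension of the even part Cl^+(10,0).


Even subalgebra dimension = 2^(n-1)
n = 10 + 0 = 10
2^(10 - 1) = 2^9 = 512
Verification: sum of C(10,k) for even k = 1 + 45 + 210 + 210 + 45 + 1 = 512
Result = 512


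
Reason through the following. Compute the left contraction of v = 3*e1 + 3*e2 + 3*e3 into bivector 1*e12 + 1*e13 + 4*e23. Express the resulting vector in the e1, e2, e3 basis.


Left contraction v _| B = <vB>_1 (grade-1 part of the geometric product vB).
Using e1_|e12 = e2, e2_|e12 = -e1, e1_|e13 = e3, e3_|e13 = -e1, e2_|e23 = e3, e3_|e23 = -e2:
e1 coeff: -v2*b12 - v3*b13 = -(3)*(1) - (3)*(1) = -6
e2 coeff: v1*b12 - v3*b23 = (3)*(1) - (3)*(4) = -9
e3 coeff: v1*b13 + v2*b23 = (3)*(1) + (3)*(4) = 15
v _| B = -6*e1 - 9*e2 + 15*e3


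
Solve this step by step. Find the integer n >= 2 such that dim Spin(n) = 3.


dim Spin(n) = dim so(n) = n(n-1)/2.
Solve n(n-1)/2 = 3, i.e. n^2 - n - 6 = 0.
Discriminant = 1 + 8*3 = 25
n = (1 + sqrt(25))/2 = (1 + 5)/2 = 3


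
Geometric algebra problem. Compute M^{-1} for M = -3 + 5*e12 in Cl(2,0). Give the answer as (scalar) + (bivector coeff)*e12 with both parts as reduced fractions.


M = -3 + 5*e12, where e12^2 = -1.
Since M commutes with its reverse ~M = a - b*e12, M * ~M = a^2 - b^2*e12^2 = a^2 + b^2.
So M^{-1} = ~M / (a^2 + b^2) = (a - b*e12)/(a^2 + b^2).
a^2 + b^2 = 9 + 25 = 34
Scalar part = -3/34 = -3/34
Bivector coeff = -5/34 = -5/34
M^{-1} = -3/34 - 5/34*e12


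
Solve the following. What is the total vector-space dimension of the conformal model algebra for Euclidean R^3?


The conformal model of R^3 uses Cl(4,1): the 3 Euclidean generators plus two extra orthogonal generators e+ (e+^2 = +1) and e- (e-^2 = -1), from which the null vectors e0, einf are built.
Number of generators m = 3 + 2 = 5.
dim Cl(p,q) = 2^m = 2^5 = 32


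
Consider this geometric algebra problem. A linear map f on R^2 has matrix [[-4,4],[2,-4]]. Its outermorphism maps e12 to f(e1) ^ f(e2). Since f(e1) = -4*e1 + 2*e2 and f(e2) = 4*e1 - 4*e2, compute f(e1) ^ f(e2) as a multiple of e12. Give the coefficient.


The outermorphism of a linear map f sends e1^e2 to f(e1)^f(e2).
f(e1) = -4*e1 + 2*e2
f(e2) = 4*e1 - 4*e2
f(e1) ^ f(e2) = (-4*e1 + 2*e2) ^ (4*e1 - 4*e2)
= (-4)*(-4)*e12 + 2*4*e21
= (16 - 8)*e12
= 8*e12
Coefficient = 8


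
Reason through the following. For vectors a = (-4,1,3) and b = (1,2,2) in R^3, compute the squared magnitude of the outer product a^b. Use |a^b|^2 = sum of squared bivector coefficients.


a wedge b = (a1*b2 - a2*b1)*e12 + (a1*b3 - a3*b1)*e13 + (a2*b3 - a3*b2)*e23
e12 coeff: (-4)*2 - 1*1 = -8 - 1 = -9
e13 coeff: (-4)*2 - 3*1 = -8 - 3 = -11
e23 coeff: 1*2 - 3*2 = 2 - 6 = -4
|a wedge b|^2 = (-9)^2 + (-11)^2 + (-4)^2
= 81 + 121 + 16
= 218


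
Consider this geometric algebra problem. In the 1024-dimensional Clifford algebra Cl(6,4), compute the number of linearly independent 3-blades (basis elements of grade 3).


Number of grade-k basis blades in Cl(p,q) with n = p + q is C(n, k).
n = 6 + 4 = 10
C(10, 3) = 10! / (3! * 7!)
= 3628800 / (6 * 5040)
= 120


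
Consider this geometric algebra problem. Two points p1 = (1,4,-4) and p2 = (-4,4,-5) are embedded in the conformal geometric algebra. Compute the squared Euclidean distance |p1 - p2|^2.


p1 - p2 = (5, 0, 1)
|p1 - p2|^2 = 5^2 + 0^2 + 1^2
= 25 + 0 + 1
= 26


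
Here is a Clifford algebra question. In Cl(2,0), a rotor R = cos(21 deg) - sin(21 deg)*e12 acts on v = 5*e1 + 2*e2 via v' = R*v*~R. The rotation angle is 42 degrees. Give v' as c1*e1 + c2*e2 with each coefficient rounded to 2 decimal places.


Rotor R = cos(21deg) - sin(21deg)*e12
Rotation angle theta = 2 * 21 = 42 degrees
v' = R*v*~R rotates v by theta.
cos(42deg) = 0.7431, sin(42deg) = 0.6691
v'_1 = 5*cos(42deg) - 2*sin(42deg)
= 5*0.7431 - 2*0.6691
= 2.38
v'_2 = 5*sin(42deg) + 2*cos(42deg)
= 5*0.6691 + 2*0.7431
= 4.83
v' = 2.38*e1 + 4.83*e2


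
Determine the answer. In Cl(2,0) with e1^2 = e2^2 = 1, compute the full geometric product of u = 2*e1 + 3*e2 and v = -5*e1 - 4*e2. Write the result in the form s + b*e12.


Expand: (2*e1 + 3*e2)(-5*e1 - 4*e2)
= 2*(-5)*e1e1 + 2*(-4)*e1e2 + 3*(-5)*e2e1 + 3*(-4)*e2e2
Using e1^2 = e2^2 = 1, e2e1 = -e1e2:
Scalar part s = 2*(-5) + 3*(-4) = -10 + (-12) = -22
Bivector part b = 2*(-4) - 3*(-5) = -8 - (-15) = 7
uv = -22 + 7*e12


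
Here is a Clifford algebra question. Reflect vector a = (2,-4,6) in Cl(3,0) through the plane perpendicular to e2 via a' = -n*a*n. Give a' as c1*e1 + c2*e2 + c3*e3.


Reflection formula: a' = -n*a*n, with n = e2 (unit vector, n^2 = 1).
For reflection through hyperplane perp to e2:
The component along e2 flips sign, others stay.
a = (2, -4, 6)
a' = (2, 4, 6)
a' = 2*e1 + 4*e2 + 6*e3


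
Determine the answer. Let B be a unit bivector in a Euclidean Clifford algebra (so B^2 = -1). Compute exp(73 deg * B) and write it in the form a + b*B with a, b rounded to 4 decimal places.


For a unit bivector B with B^2 = -1, the exponential series gives
e^(theta*B) = cos(theta) + sin(theta)*B (the GA analogue of Euler's formula).
theta = 73 degrees = 1.27409 rad
cos(73 deg) = 0.2924
sin(73 deg) = 0.9563
exp(theta*B) = 0.2924 + 0.9563*B


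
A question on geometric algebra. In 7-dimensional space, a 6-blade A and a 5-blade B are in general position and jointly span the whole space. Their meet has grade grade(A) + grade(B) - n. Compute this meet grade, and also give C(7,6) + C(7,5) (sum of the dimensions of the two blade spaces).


Meet grade = grade(A) + grade(B) - n
= 6 + 5 - 7 = 4
C(7,6) = 7
C(7,5) = 21
dim_A + dim_B = 7 + 21 = 28


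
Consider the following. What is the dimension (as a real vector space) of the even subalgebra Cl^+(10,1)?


Even subalgebra dimension = 2^(n-1)
n = 10 + 1 = 11
2^(11 - 1) = 2^10 = 1024
Verification: sum of C(11,k) for even k = 1 + 55 + 330 + 462 + 165 + 11 = 1024
Result = 1024


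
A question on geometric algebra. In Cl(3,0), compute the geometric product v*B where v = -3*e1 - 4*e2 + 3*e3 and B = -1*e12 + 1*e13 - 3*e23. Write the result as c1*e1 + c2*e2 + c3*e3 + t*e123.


vB has grade-1 (vector) and grade-3 (trivector) parts: vB = (v _| B) + (v ^ B).
Vector part <vB>_1:
  e1: -v2*b12 - v3*b13 = -(-4)*(-1) - (3)*(1) = -7
  e2: v1*b12 - v3*b23 = (-3)*(-1) - (3)*(-3) = 12
  e3: v1*b13 + v2*b23 = (-3)*(1) + (-4)*(-3) = 9
Trivector part <vB>_3:
  e123: v1*b23 - v2*b13 + v3*b12 = (-3)*(-3) - (-4)*(1) + (3)*(-1) = 10
vB = -7*e1 + 12*e2 + 9*e3 + 10*e123


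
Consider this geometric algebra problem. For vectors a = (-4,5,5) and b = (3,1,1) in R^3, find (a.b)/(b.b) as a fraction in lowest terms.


Projection coefficient = (a . b) / (b . b)
a . b = (-4)*3 + 5*1 + 5*1
= -12 + 5 + 5 = -2
b . b = 3^2 + 1^2 + 1^2
= 9 + 1 + 1 = 11
Coefficient = -2/11
In lowest terms: -2/11


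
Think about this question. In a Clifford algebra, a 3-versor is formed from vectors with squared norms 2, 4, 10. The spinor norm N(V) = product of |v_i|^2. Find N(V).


Spinor norm N(V) = |v1|^2 * |v2|^2 * ... * |v3|^2
= 2 * 4 * 10
Running product: 2, 8, 80
N(V) = 80


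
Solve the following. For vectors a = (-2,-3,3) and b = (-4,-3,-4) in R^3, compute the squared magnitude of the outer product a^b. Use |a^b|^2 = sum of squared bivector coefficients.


a wedge b = (a1*b2 - a2*b1)*e12 + (a1*b3 - a3*b1)*e13 + (a2*b3 - a3*b2)*e23
e12 coeff: (-2)*(-3) - (-3)*(-4) = 6 - 12 = -6
e13 coeff: (-2)*(-4) - 3*(-4) = 8 - (-12) = 20
e23 coeff: (-3)*(-4) - 3*(-3) = 12 - (-9) = 21
|a wedge b|^2 = (-6)^2 + 20^2 + 21^2
= 36 + 400 + 441
= 877


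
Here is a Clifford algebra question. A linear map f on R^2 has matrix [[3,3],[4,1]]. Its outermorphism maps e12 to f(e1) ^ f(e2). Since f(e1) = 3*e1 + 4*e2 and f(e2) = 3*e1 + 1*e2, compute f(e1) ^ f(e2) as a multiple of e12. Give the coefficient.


The outermorphism of a linear map f sends e1^e2 to f(e1)^f(e2).
f(e1) = 3*e1 + 4*e2
f(e2) = 3*e1 + 1*e2
f(e1) ^ f(e2) = (3*e1 + 4*e2) ^ (3*e1 + 1*e2)
= 3*1*e12 + 4*3*e21
= (3 - 12)*e12
= -9*e12
Coefficient = -9


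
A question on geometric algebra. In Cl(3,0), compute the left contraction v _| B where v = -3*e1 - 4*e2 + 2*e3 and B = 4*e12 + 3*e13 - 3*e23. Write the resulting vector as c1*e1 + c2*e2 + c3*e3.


Left contraction v _| B = <vB>_1 (grade-1 part of the geometric product vB).
Using e1_|e12 = e2, e2_|e12 = -e1, e1_|e13 = e3, e3_|e13 = -e1, e2_|e23 = e3, e3_|e23 = -e2:
e1 coeff: -v2*b12 - v3*b13 = -(-4)*(4) - (2)*(3) = 10
e2 coeff: v1*b12 - v3*b23 = (-3)*(4) - (2)*(-3) = -6
e3 coeff: v1*b13 + v2*b23 = (-3)*(3) + (-4)*(-3) = 3
v _| B = 10*e1 - 6*e2 + 3*e3


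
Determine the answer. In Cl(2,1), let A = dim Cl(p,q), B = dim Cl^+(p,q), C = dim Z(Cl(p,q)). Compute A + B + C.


n = 2 + 1 = 3
Total dim = 2^3 = 8
Even subalgebra dim = 2^2 = 4
n is odd, so center dim = 2
Sum = 8 + 4 + 2 = 14


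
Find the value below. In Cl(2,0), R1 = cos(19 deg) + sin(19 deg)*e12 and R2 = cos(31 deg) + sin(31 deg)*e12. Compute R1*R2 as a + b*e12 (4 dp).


Same-plane rotors commute and their half-angles add:
R1*R2 = cos(a1 + a2) + sin(a1 + a2)*e12.
a1 + a2 = 19 + 31 = 50 deg
cos(50 deg) = 0.6428
sin(50 deg) = 0.7660
R1*R2 = 0.6428 + 0.7660*e12


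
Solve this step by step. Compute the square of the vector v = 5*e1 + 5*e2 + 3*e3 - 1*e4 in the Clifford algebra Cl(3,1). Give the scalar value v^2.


v^2 = sum of c_i^2 * e_i^2
Positive signature terms (e_i^2 = +1): 5^2 + 5^2 + 3^2 = 59
Negative signature terms (e_j^2 = -1): (-1)^2 = 1
v^2 = 59 - 1 = 58


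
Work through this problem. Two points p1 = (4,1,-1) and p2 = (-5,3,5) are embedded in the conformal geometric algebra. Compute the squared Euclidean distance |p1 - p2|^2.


p1 - p2 = (9, -2, -6)
|p1 - p2|^2 = 9^2 + (-2)^2 + (-6)^2
= 81 + 4 + 36
= 121


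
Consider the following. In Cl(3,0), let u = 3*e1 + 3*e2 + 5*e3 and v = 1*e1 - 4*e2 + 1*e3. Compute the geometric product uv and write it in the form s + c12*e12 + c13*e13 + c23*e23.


In Cl(3,0): e_i^2 = 1, e_ie_j = -e_je_i for i != j.
Scalar part = u . v = 3*1 + 3*(-4) + 5*1
= 3 + (-12) + 5 = -4
e12 coeff = 3*(-4) - 3*1 = -12 - 3 = -15
e13 coeff = 3*1 - 5*1 = 3 - 5 = -2
e23 coeff = 3*1 - 5*(-4) = 3 - (-20) = 23
uv = -4 - 15*e12 - 2*e13 + 23*e23


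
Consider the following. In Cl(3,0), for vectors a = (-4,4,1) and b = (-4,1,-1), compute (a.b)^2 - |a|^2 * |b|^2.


a . b = (-4)*(-4) + 4*1 + 1*(-1)
= 16 + 4 + (-1) = 19
|a|^2 = (-4)^2 + 4^2 + 1^2 = 33
|b|^2 = (-4)^2 + 1^2 + (-1)^2 = 18
(a.b)^2 = 19^2 = 361
|a|^2 * |b|^2 = 33 * 18 = 594
Result = 361 - 594 = -233


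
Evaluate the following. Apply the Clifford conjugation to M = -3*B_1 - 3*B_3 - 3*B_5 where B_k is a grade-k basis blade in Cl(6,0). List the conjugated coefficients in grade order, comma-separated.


Clifford conjugate sign for grade k: (-1)^(k(k+1)/2)
Grade 1: (-1)^(1*2/2) = (-1)^1 = -1, coeff -3 -> 3
Grade 3: (-1)^(3*4/2) = (-1)^6 = 1, coeff -3 -> -3
Grade 5: (-1)^(5*6/2) = (-1)^15 = -1, coeff -3 -> 3
Conjugated coefficients: 3, -3, 3


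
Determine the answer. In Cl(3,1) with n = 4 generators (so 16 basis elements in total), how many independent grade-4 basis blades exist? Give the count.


Number of grade-k basis blades in Cl(p,q) with n = p + q is C(n, k).
n = 3 + 1 = 4
C(4, 4) = 4! / (4! * 0!)
= 24 / (24 * 1)
= 1


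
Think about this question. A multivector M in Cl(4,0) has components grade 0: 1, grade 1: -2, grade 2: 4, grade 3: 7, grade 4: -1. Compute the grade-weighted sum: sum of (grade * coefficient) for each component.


Grade-weighted sum = sum of grade_k * coefficient_k
0*1 = 0
1*(-2) = -2
2*4 = 8
3*7 = 21
4*(-1) = -4
Total = 0 + (-2) + 8 + 21 + (-4) = 23


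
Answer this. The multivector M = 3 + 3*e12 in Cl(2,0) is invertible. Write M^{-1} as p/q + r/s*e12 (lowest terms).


M = 3 + 3*e12, where e12^2 = -1.
Since M commutes with its reverse ~M = a - b*e12, M * ~M = a^2 - b^2*e12^2 = a^2 + b^2.
So M^{-1} = ~M / (a^2 + b^2) = (a - b*e12)/(a^2 + b^2).
a^2 + b^2 = 9 + 9 = 18
Scalar part = 3/18 = 1/6
Bivector coeff = -3/18 = -1/6
M^{-1} = 1/6 - 1/6*e12


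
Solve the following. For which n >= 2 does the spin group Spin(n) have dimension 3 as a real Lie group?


dim Spin(n) = dim so(n) = n(n-1)/2.
Solve n(n-1)/2 = 3, i.e. n^2 - n - 6 = 0.
Discriminant = 1 + 8*3 = 25
n = (1 + sqrt(25))/2 = (1 + 5)/2 = 3


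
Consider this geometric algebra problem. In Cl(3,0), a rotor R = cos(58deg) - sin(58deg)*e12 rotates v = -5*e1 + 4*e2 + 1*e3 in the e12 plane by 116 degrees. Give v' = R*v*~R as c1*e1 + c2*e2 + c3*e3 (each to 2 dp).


Rotor R = cos(58deg) - sin(58deg)*e12
Rotation angle theta = 2 * 58 = 116 degrees in the e12 plane (e1 -> e2).
The component perpendicular to the plane (e3) is invariant: v'_3 = v3 = 1.00
cos(116deg) = -0.4384, sin(116deg) = 0.8988
v'_1 = v1*cos(theta) - v2*sin(theta) = -5*(-0.4384) - 4*0.8988 = -1.40
v'_2 = v1*sin(theta) + v2*cos(theta) = -5*0.8988 + 4*(-0.4384) = -6.25
v' = -1.40*e1 - 6.25*e2 + 1.00*e3


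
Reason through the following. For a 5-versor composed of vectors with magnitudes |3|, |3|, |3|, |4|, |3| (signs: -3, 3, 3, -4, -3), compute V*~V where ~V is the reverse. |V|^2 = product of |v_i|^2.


Each vector v_i has |v_i|^2 = s_i^2
Squared scales: (-3)^2 = 9, 3^2 = 9, 3^2 = 9, (-4)^2 = 16, (-3)^2 = 9
|V|^2 = 9 * 9 * 9 * 16 * 9
= 104976


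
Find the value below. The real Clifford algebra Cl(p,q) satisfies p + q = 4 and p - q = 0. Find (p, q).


We need p + q = 4 and p - q = 0.
Adding: 2p = 4 + 0 = 4, so p = 2.
Then q = 4 - 2 = 2.
(p, q) = (2, 2)


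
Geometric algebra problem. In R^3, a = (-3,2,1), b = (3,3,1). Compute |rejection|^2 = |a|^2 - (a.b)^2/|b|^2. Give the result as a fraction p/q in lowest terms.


|a|^2 = (-3)^2 + 2^2 + 1^2 = 14
|b|^2 = 3^2 + 3^2 + 1^2 = 19
a . b = (-3)*3 + 2*3 + 1*1 = -2
(a.b)^2 = (-2)^2 = 4
|rej|^2 = 14 - 4/19
= (266 - 4)/19
= 262/19
In lowest terms: 262/19


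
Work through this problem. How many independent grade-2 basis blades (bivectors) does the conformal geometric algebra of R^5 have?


The conformal model of R^5 uses Cl(6,1) with m = 5 + 2 = 7 generators.
Number of grade-2 blades = C(m, 2) = C(7, 2)
= 7*6/2 = 21


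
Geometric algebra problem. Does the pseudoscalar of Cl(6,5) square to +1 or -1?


The pseudoscalar I = e1...e_n (product of all n generators) of Cl(p,q) satisfies I^2 = (-1)^(q + n(n-1)/2).
p = 6, q = 5, n = p + q = 11
n(n-1)/2 = 11 * 10 / 2 = 55
Exponent = q + n(n-1)/2 = 5 + 55 = 60
I^2 = (-1)^60 = +1


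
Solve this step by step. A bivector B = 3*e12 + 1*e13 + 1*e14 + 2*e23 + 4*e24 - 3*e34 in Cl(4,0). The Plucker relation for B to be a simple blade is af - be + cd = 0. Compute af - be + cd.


Plucker relation: af - be + cd
a*f = 3*(-3) = -9
b*e = 1*4 = 4
c*d = 1*2 = 2
af - be + cd = -9 - 4 + 2
= -11


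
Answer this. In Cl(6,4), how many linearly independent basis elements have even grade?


Even subalgebra dimension = 2^(n-1)
n = 6 + 4 = 10
2^(10 - 1) = 2^9 = 512
Verification: sum of C(10,k) for even k = 1 + 45 + 210 + 210 + 45 + 1 = 512
Result = 512


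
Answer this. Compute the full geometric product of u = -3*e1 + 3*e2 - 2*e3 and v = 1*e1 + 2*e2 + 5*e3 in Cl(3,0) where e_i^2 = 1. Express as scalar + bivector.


In Cl(3,0): e_i^2 = 1, e_ie_j = -e_je_i for i != j.
Scalar part = u . v = (-3)*1 + 3*2 + (-2)*5
= -3 + 6 + (-10) = -7
e12 coeff = (-3)*2 - 3*1 = -6 - 3 = -9
e13 coeff = (-3)*5 - (-2)*1 = -15 - (-2) = -13
e23 coeff = 3*5 - (-2)*2 = 15 - (-4) = 19
uv = -7 - 9*e12 - 13*e13 + 19*e23


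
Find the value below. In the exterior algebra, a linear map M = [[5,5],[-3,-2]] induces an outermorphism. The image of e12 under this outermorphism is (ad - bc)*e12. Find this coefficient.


The outermorphism of a linear map f sends e1^e2 to f(e1)^f(e2).
f(e1) = 5*e1 - 3*e2
f(e2) = 5*e1 - 2*e2
f(e1) ^ f(e2) = (5*e1 - 3*e2) ^ (5*e1 - 2*e2)
= 5*(-2)*e12 + (-3)*5*e21
= (-10 - (-15))*e12
= 5*e12
Coefficient = 5


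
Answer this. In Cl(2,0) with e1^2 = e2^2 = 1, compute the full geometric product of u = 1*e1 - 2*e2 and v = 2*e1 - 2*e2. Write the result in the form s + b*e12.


Expand: (1*e1 - 2*e2)(2*e1 - 2*e2)
= 1*2*e1e1 + 1*(-2)*e1e2 + (-2)*2*e2e1 + (-2)*(-2)*e2e2
Using e1^2 = e2^2 = 1, e2e1 = -e1e2:
Scalar part s = 1*2 + (-2)*(-2) = 2 + 4 = 6
Bivector part b = 1*(-2) - (-2)*2 = -2 - (-4) = 2
uv = 6 + 2*e12


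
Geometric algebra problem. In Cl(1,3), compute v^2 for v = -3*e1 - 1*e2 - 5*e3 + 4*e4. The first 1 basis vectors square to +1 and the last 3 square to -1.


v^2 = sum of c_i^2 * e_i^2
Positive signature terms (e_i^2 = +1): (-3)^2 = 9
Negative signature terms (e_j^2 = -1): (-1)^2 + (-5)^2 + 4^2 = 42
v^2 = 9 - 42 = -33


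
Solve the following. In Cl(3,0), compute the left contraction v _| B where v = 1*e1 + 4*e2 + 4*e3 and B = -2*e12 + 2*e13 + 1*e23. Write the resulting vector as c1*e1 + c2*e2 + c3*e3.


Left contraction v _| B = <vB>_1 (grade-1 part of the geometric product vB).
Using e1_|e12 = e2, e2_|e12 = -e1, e1_|e13 = e3, e3_|e13 = -e1, e2_|e23 = e3, e3_|e23 = -e2:
e1 coeff: -v2*b12 - v3*b13 = -(4)*(-2) - (4)*(2) = 0
e2 coeff: v1*b12 - v3*b23 = (1)*(-2) - (4)*(1) = -6
e3 coeff: v1*b13 + v2*b23 = (1)*(2) + (4)*(1) = 6
v _| B = 0*e1 - 6*e2 + 6*e3


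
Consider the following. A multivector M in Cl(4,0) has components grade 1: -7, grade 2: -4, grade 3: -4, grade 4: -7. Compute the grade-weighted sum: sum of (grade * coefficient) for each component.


Grade-weighted sum = sum of grade_k * coefficient_k
1*(-7) = -7
2*(-4) = -8
3*(-4) = -12
4*(-7) = -28
Total = -7 + (-8) + (-12) + (-28) = -55


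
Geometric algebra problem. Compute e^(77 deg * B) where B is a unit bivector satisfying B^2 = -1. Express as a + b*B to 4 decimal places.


For a unit bivector B with B^2 = -1, the exponential series gives
e^(theta*B) = cos(theta) + sin(theta)*B (the GA analogue of Euler's formula).
theta = 77 degrees = 1.343904 rad
cos(77 deg) = 0.2250
sin(77 deg) = 0.9744
exp(theta*B) = 0.2250 + 0.9744*B


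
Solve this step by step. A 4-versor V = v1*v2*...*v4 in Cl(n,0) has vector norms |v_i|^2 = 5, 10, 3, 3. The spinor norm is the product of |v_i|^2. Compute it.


Spinor norm N(V) = |v1|^2 * |v2|^2 * ... * |v4|^2
= 5 * 10 * 3 * 3
Running product: 5, 50, 150, 450
N(V) = 450


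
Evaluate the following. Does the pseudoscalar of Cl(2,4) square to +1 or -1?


The pseudoscalar I = e1...e_n (product of all n generators) of Cl(p,q) satisfies I^2 = (-1)^(q + n(n-1)/2).
p = 2, q = 4, n = p + q = 6
n(n-1)/2 = 6 * 5 / 2 = 15
Exponent = q + n(n-1)/2 = 4 + 15 = 19
I^2 = (-1)^19 = -1


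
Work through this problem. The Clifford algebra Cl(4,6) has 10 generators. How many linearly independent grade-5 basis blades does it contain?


Number of grade-k basis blades in Cl(p,q) with n = p + q is C(n, k).
n = 4 + 6 = 10
C(10, 5) = 10! / (5! * 5!)
= 3628800 / (120 * 120)
= 252


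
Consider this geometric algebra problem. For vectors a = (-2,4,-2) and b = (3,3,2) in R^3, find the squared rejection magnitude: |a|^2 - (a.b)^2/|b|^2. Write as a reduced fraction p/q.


|a|^2 = (-2)^2 + 4^2 + (-2)^2 = 24
|b|^2 = 3^2 + 3^2 + 2^2 = 22
a . b = (-2)*3 + 4*3 + (-2)*2 = 2
(a.b)^2 = 2^2 = 4
|rej|^2 = 24 - 4/22
= (528 - 4)/22
= 524/22
In lowest terms: 262/11


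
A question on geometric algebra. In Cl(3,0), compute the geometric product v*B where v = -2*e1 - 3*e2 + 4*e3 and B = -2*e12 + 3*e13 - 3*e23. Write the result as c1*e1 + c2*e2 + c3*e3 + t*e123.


vB has grade-1 (vector) and grade-3 (trivector) parts: vB = (v _| B) + (v ^ B).
Vector part <vB>_1:
  e1: -v2*b12 - v3*b13 = -(-3)*(-2) - (4)*(3) = -18
  e2: v1*b12 - v3*b23 = (-2)*(-2) - (4)*(-3) = 16
  e3: v1*b13 + v2*b23 = (-2)*(3) + (-3)*(-3) = 3
Trivector part <vB>_3:
  e123: v1*b23 - v2*b13 + v3*b12 = (-2)*(-3) - (-3)*(3) + (4)*(-2) = 7
vB = -18*e1 + 16*e2 + 3*e3 + 7*e123


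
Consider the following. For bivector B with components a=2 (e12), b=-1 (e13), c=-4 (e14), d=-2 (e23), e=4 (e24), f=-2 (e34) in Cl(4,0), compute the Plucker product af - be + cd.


Plucker relation: af - be + cd
a*f = 2*(-2) = -4
b*e = (-1)*4 = -4
c*d = (-4)*(-2) = 8
af - be + cd = -4 - (-4) + 8
= 8


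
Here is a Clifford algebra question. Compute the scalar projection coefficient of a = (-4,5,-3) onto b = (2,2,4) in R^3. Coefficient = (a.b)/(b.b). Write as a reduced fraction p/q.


Projection coefficient = (a . b) / (b . b)
a . b = (-4)*2 + 5*2 + (-3)*4
= -8 + 10 + (-12) = -10
b . b = 2^2 + 2^2 + 4^2
= 4 + 4 + 16 = 24
Coefficient = -10/24
In lowest terms: -5/12


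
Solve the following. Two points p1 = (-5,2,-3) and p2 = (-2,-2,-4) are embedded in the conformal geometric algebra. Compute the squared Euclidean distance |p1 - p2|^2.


p1 - p2 = (-3, 4, 1)
|p1 - p2|^2 = (-3)^2 + 4^2 + 1^2
= 9 + 16 + 1
= 26


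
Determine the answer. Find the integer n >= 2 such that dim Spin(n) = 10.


dim Spin(n) = dim so(n) = n(n-1)/2.
Solve n(n-1)/2 = 10, i.e. n^2 - n - 20 = 0.
Discriminant = 1 + 8*10 = 81
n = (1 + sqrt(81))/2 = (1 + 9)/2 = 5


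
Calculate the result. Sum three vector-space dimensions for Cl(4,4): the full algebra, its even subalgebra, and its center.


n = 4 + 4 = 8
Total dim = 2^8 = 256
Even subalgebra dim = 2^7 = 128
n is even, so center dim = 1
Sum = 256 + 128 + 1 = 385


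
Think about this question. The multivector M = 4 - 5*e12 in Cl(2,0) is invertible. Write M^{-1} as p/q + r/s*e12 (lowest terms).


M = 4 - 5*e12, where e12^2 = -1.
Since M commutes with its reverse ~M = a - b*e12, M * ~M = a^2 - b^2*e12^2 = a^2 + b^2.
So M^{-1} = ~M / (a^2 + b^2) = (a - b*e12)/(a^2 + b^2).
a^2 + b^2 = 16 + 25 = 41
Scalar part = 4/41 = 4/41
Bivector coeff = 5/41 = 5/41
M^{-1} = 4/41 + 5/41*e12


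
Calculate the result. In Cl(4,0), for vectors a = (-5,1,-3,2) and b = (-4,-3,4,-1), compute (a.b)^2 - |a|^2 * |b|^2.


a . b = (-5)*(-4) + 1*(-3) + (-3)*4 + 2*(-1)
= 20 + (-3) + (-12) + (-2) = 3
|a|^2 = (-5)^2 + 1^2 + (-3)^2 + 2^2 = 39
|b|^2 = (-4)^2 + (-3)^2 + 4^2 + (-1)^2 = 42
(a.b)^2 = 3^2 = 9
|a|^2 * |b|^2 = 39 * 42 = 1638
Result = 9 - 1638 = -1629


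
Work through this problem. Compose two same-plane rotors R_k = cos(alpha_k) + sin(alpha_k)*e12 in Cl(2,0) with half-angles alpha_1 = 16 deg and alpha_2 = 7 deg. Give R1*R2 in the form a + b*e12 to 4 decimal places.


Same-plane rotors commute and their half-angles add:
R1*R2 = cos(a1 + a2) + sin(a1 + a2)*e12.
a1 + a2 = 16 + 7 = 23 deg
cos(23 deg) = 0.9205
sin(23 deg) = 0.3907
R1*R2 = 0.9205 + 0.3907*e12


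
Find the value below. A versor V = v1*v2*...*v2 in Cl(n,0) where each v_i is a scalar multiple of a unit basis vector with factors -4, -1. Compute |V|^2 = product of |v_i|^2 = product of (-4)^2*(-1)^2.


Each vector v_i has |v_i|^2 = s_i^2
Squared scales: (-4)^2 = 16, (-1)^2 = 1
|V|^2 = 16 * 1
= 16


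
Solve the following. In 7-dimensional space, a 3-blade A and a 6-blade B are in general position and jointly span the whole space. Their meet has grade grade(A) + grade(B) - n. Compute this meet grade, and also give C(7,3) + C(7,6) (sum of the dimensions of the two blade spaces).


Meet grade = grade(A) + grade(B) - n
= 3 + 6 - 7 = 2
C(7,3) = 35
C(7,6) = 7
dim_A + dim_B = 35 + 7 = 42


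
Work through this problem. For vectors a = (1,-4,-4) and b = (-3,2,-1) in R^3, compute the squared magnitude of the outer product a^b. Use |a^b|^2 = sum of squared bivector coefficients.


a wedge b = (a1*b2 - a2*b1)*e12 + (a1*b3 - a3*b1)*e13 + (a2*b3 - a3*b2)*e23
e12 coeff: 1*2 - (-4)*(-3) = 2 - 12 = -10
e13 coeff: 1*(-1) - (-4)*(-3) = -1 - 12 = -13
e23 coeff: (-4)*(-1) - (-4)*2 = 4 - (-8) = 12
|a wedge b|^2 = (-10)^2 + (-13)^2 + 12^2
= 100 + 169 + 144
= 413


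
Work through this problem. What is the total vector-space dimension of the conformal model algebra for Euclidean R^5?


The conformal model of R^5 uses Cl(6,1): the 5 Euclidean generators plus two extra orthogonal generators e+ (e+^2 = +1) and e- (e-^2 = -1), from which the null vectors e0, einf are built.
Number of generators m = 5 + 2 = 7.
dim Cl(p,q) = 2^m = 2^7 = 128


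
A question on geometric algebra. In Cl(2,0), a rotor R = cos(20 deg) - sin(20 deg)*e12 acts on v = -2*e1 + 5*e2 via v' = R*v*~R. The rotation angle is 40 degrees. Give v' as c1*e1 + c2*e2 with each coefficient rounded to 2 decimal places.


Rotor R = cos(20deg) - sin(20deg)*e12
Rotation angle theta = 2 * 20 = 40 degrees
v' = R*v*~R rotates v by theta.
cos(40deg) = 0.7660, sin(40deg) = 0.6428
v'_1 = -2*cos(40deg) - 5*sin(40deg)
= -2*0.7660 - 5*0.6428
= -4.75
v'_2 = -2*sin(40deg) + 5*cos(40deg)
= -2*0.6428 + 5*0.7660
= 2.54
v' = -4.75*e1 + 2.54*e2


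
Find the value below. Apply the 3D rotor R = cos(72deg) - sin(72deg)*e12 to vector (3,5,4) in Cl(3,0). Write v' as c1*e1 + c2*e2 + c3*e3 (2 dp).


Rotor R = cos(72deg) - sin(72deg)*e12
Rotation angle theta = 2 * 72 = 144 degrees in the e12 plane (e1 -> e2).
The component perpendicular to the plane (e3) is invariant: v'_3 = v3 = 4.00
cos(144deg) = -0.8090, sin(144deg) = 0.5878
v'_1 = v1*cos(theta) - v2*sin(theta) = 3*(-0.8090) - 5*0.5878 = -5.37
v'_2 = v1*sin(theta) + v2*cos(theta) = 3*0.5878 + 5*(-0.8090) = -2.28
v' = -5.37*e1 - 2.28*e2 + 4.00*e3


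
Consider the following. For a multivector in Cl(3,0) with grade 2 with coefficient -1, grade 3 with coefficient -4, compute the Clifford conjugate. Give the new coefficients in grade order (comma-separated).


Clifford conjugate sign for grade k: (-1)^(k(k+1)/2)
Grade 2: (-1)^(2*3/2) = (-1)^3 = -1, coeff -1 -> 1
Grade 3: (-1)^(3*4/2) = (-1)^6 = 1, coeff -4 -> -4
Conjugated coefficients: 1, -4


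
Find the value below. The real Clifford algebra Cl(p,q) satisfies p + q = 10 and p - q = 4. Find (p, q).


We need p + q = 10 and p - q = 4.
Adding: 2p = 10 + 4 = 14, so p = 7.
Then q = 10 - 7 = 3.
(p, q) = (7, 3)


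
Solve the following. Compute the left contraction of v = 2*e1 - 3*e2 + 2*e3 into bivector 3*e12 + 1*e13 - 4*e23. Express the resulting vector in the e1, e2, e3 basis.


Left contraction v _| B = <vB>_1 (grade-1 part of the geometric product vB).
Using e1_|e12 = e2, e2_|e12 = -e1, e1_|e13 = e3, e3_|e13 = -e1, e2_|e23 = e3, e3_|e23 = -e2:
e1 coeff: -v2*b12 - v3*b13 = -(-3)*(3) - (2)*(1) = 7
e2 coeff: v1*b12 - v3*b23 = (2)*(3) - (2)*(-4) = 14
e3 coeff: v1*b13 + v2*b23 = (2)*(1) + (-3)*(-4) = 14
v _| B = 7*e1 + 14*e2 + 14*e3


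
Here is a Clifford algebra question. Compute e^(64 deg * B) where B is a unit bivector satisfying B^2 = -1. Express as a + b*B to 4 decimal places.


For a unit bivector B with B^2 = -1, the exponential series gives
e^(theta*B) = cos(theta) + sin(theta)*B (the GA analogue of Euler's formula).
theta = 64 degrees = 1.117011 rad
cos(64 deg) = 0.4384
sin(64 deg) = 0.8988
exp(theta*B) = 0.4384 + 0.8988*B


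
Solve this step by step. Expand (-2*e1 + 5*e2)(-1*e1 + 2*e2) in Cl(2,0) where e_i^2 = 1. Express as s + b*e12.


Expand: (-2*e1 + 5*e2)(-1*e1 + 2*e2)
= (-2)*(-1)*e1e1 + (-2)*2*e1e2 + 5*(-1)*e2e1 + 5*2*e2e2
Using e1^2 = e2^2 = 1, e2e1 = -e1e2:
Scalar part s = (-2)*(-1) + 5*2 = 2 + 10 = 12
Bivector part b = (-2)*2 - 5*(-1) = -4 - (-5) = 1
uv = 12 + 1*e12


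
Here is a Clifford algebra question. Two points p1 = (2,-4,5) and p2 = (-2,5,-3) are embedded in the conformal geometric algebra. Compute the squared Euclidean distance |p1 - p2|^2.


p1 - p2 = (4, -9, 8)
|p1 - p2|^2 = 4^2 + (-9)^2 + 8^2
= 16 + 81 + 64
= 161


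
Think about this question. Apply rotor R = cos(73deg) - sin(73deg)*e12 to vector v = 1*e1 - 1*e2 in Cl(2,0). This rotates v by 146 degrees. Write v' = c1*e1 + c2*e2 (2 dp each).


Rotor R = cos(73deg) - sin(73deg)*e12
Rotation angle theta = 2 * 73 = 146 degrees
v' = R*v*~R rotates v by theta.
cos(146deg) = -0.8290, sin(146deg) = 0.5592
v'_1 = 1*cos(146deg) - (-1)*sin(146deg)
= 1*(-0.8290) - (-1)*0.5592
= -0.27
v'_2 = 1*sin(146deg) + (-1)*cos(146deg)
= 1*0.5592 + (-1)*(-0.8290)
= 1.39
v' = -0.27*e1 + 1.39*e2


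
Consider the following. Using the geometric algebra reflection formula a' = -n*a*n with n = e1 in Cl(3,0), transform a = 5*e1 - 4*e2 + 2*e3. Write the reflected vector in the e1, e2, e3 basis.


Reflection formula: a' = -n*a*n, with n = e1 (unit vector, n^2 = 1).
For reflection through hyperplane perp to e1:
The component along e1 flips sign, others stay.
a = (5, -4, 2)
a' = (-5, -4, 2)
a' = -5*e1 - 4*e2 + 2*e3


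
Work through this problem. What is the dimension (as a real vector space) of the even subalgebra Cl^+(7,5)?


Even subalgebra dimension = 2^(n-1)
n = 7 + 5 = 12
2^(12 - 1) = 2^11 = 2048
Verification: sum of C(12,k) for even k = 1 + 66 + 495 + 924 + 495 + 66 + 1 = 2048
Result = 2048


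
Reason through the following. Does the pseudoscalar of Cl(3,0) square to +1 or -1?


The pseudoscalar I = e1...e_n (product of all n generators) of Cl(p,q) satisfies I^2 = (-1)^(q + n(n-1)/2).
p = 3, q = 0, n = p + q = 3
n(n-1)/2 = 3 * 2 / 2 = 3
Exponent = q + n(n-1)/2 = 0 + 3 = 3
I^2 = (-1)^3 = -1


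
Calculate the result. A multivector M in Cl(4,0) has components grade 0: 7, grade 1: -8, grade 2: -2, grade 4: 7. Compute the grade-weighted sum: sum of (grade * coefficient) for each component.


Grade-weighted sum = sum of grade_k * coefficient_k
0*7 = 0
1*(-8) = -8
2*(-2) = -4
4*7 = 28
Total = 0 + (-8) + (-4) + 28 = 16


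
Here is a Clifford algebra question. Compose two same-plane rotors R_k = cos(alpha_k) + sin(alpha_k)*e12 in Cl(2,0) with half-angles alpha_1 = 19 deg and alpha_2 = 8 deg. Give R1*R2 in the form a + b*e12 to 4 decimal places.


Same-plane rotors commute and their half-angles add:
R1*R2 = cos(a1 + a2) + sin(a1 + a2)*e12.
a1 + a2 = 19 + 8 = 27 deg
cos(27 deg) = 0.8910
sin(27 deg) = 0.4540
R1*R2 = 0.8910 + 0.4540*e12


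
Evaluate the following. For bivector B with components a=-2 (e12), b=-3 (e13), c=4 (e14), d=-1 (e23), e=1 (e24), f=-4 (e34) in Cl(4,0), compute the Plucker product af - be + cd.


Plucker relation: af - be + cd
a*f = (-2)*(-4) = 8
b*e = (-3)*1 = -3
c*d = 4*(-1) = -4
af - be + cd = 8 - (-3) + (-4)
= 7


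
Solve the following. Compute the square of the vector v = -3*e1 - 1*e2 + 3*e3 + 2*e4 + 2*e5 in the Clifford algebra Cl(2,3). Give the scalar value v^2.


v^2 = sum of c_i^2 * e_i^2
Positive signature terms (e_i^2 = +1): (-3)^2 + (-1)^2 = 10
Negative signature terms (e_j^2 = -1): 3^2 + 2^2 + 2^2 = 17
v^2 = 10 - 17 = -7


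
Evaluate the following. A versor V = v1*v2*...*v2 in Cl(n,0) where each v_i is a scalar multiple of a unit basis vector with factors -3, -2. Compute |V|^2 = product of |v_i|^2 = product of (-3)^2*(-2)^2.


Each vector v_i has |v_i|^2 = s_i^2
Squared scales: (-3)^2 = 9, (-2)^2 = 4
|V|^2 = 9 * 4
= 36


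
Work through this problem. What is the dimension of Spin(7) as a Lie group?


Spin(n) double-covers SO(n); both have Lie algebra so(n) of dimension n(n-1)/2.
n = 7
n(n-1) = 7 * 6 = 42
dim Spin(7) = 42/2 = 21


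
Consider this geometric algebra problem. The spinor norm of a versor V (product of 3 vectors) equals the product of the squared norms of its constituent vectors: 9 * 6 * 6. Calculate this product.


Spinor norm N(V) = |v1|^2 * |v2|^2 * ... * |v3|^2
= 9 * 6 * 6
Running product: 9, 54, 324
N(V) = 324


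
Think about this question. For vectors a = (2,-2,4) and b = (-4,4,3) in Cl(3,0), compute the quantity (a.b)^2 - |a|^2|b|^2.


a . b = 2*(-4) + (-2)*4 + 4*3
= -8 + (-8) + 12 = -4
|a|^2 = 2^2 + (-2)^2 + 4^2 = 24
|b|^2 = (-4)^2 + 4^2 + 3^2 = 41
(a.b)^2 = (-4)^2 = 16
|a|^2 * |b|^2 = 24 * 41 = 984
Result = 16 - 984 = -968


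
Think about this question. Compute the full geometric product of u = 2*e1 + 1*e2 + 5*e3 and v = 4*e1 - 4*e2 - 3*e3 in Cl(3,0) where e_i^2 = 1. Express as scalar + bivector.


In Cl(3,0): e_i^2 = 1, e_ie_j = -e_je_i for i != j.
Scalar part = u . v = 2*4 + 1*(-4) + 5*(-3)
= 8 + (-4) + (-15) = -11
e12 coeff = 2*(-4) - 1*4 = -8 - 4 = -12
e13 coeff = 2*(-3) - 5*4 = -6 - 20 = -26
e23 coeff = 1*(-3) - 5*(-4) = -3 - (-20) = 17
uv = -11 - 12*e12 - 26*e13 + 17*e23


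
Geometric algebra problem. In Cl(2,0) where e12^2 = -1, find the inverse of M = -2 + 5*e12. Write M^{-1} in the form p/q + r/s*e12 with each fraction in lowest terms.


M = -2 + 5*e12, where e12^2 = -1.
Since M commutes with its reverse ~M = a - b*e12, M * ~M = a^2 - b^2*e12^2 = a^2 + b^2.
So M^{-1} = ~M / (a^2 + b^2) = (a - b*e12)/(a^2 + b^2).
a^2 + b^2 = 4 + 25 = 29
Scalar part = -2/29 = -2/29
Bivector coeff = -5/29 = -5/29
M^{-1} = -2/29 - 5/29*e12


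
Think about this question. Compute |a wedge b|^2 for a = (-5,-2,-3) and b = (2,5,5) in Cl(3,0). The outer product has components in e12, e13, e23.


a wedge b = (a1*b2 - a2*b1)*e12 + (a1*b3 - a3*b1)*e13 + (a2*b3 - a3*b2)*e23
e12 coeff: (-5)*5 - (-2)*2 = -25 - (-4) = -21
e13 coeff: (-5)*5 - (-3)*2 = -25 - (-6) = -19
e23 coeff: (-2)*5 - (-3)*5 = -10 - (-15) = 5
|a wedge b|^2 = (-21)^2 + (-19)^2 + 5^2
= 441 + 361 + 25
= 827


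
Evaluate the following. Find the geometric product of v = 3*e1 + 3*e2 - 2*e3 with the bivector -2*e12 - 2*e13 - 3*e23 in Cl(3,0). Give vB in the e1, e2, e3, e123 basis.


vB has grade-1 (vector) and grade-3 (trivector) parts: vB = (v _| B) + (v ^ B).
Vector part <vB>_1:
  e1: -v2*b12 - v3*b13 = -(3)*(-2) - (-2)*(-2) = 2
  e2: v1*b12 - v3*b23 = (3)*(-2) - (-2)*(-3) = -12
  e3: v1*b13 + v2*b23 = (3)*(-2) + (3)*(-3) = -15
Trivector part <vB>_3:
  e123: v1*b23 - v2*b13 + v3*b12 = (3)*(-3) - (3)*(-2) + (-2)*(-2) = 1
vB = 2*e1 - 12*e2 - 15*e3 + 1*e123


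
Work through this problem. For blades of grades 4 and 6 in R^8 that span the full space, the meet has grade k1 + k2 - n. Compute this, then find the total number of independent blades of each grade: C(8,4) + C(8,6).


Meet grade = grade(A) + grade(B) - n
= 4 + 6 - 8 = 2
C(8,4) = 70
C(8,6) = 28
dim_A + dim_B = 70 + 28 = 98


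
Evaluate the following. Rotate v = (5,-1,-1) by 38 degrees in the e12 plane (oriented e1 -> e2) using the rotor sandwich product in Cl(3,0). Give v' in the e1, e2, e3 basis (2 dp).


Rotor R = cos(19deg) - sin(19deg)*e12
Rotation angle theta = 2 * 19 = 38 degrees in the e12 plane (e1 -> e2).
The component perpendicular to the plane (e3) is invariant: v'_3 = v3 = -1.00
cos(38deg) = 0.7880, sin(38deg) = 0.6157
v'_1 = v1*cos(theta) - v2*sin(theta) = 5*0.7880 - (-1)*0.6157 = 4.56
v'_2 = v1*sin(theta) + v2*cos(theta) = 5*0.6157 + (-1)*0.7880 = 2.29
v' = 4.56*e1 + 2.29*e2 - 1.00*e3


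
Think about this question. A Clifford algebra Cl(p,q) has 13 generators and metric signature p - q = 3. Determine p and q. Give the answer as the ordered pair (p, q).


We need p + q = 13 and p - q = 3.
Adding: 2p = 13 + 3 = 16, so p = 8.
Then q = 13 - 8 = 5.
(p, q) = (8, 5)


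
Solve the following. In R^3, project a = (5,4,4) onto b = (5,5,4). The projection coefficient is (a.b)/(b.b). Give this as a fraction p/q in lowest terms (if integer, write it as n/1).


Projection coefficient = (a . b) / (b . b)
a . b = 5*5 + 4*5 + 4*4
= 25 + 20 + 16 = 61
b . b = 5^2 + 5^2 + 4^2
= 25 + 25 + 16 = 66
Coefficient = 61/66
In lowest terms: 61/66
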